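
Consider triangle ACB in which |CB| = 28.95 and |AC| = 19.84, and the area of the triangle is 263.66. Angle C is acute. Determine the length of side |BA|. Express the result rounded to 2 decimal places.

From area = ½·|AC|·|CB|·sin C, we get sin C = 2·area/(|AC|·|CB|) ≈ 0.91809.
Taking the acute solution, ∠C ≈ 66.65°.
Law of cosines then gives |BA| ≈ 27.864.

27.86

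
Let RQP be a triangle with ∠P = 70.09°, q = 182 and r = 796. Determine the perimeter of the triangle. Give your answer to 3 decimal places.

1731.704

By the law of cosines, p² = r² + q² − 2·r·q·cos P = 5.6807e+05, so p ≈ 753.7.
Semiperimeter s = (796+182+753.7)/2 = 865.85.
Perimeter = 796 + 182 + 753.7 = 1731.7.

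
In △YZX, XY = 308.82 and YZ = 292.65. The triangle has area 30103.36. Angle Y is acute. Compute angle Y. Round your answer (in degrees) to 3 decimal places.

From area = ½·XY·YZ·sin Y, we get sin Y = 2·area/(XY·YZ) ≈ 0.66618.
Taking the acute solution, ∠Y ≈ 41.77°.

41.773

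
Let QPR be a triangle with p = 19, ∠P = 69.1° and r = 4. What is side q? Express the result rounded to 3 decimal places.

20.056

Law of sines: sin R = r·sin P/p ≈ 0.19667.
Since p ≥ r, only the acute value applies: ∠R ≈ 11.34°.
Then ∠Q = 180° − ∠P − ∠R ≈ 99.56°.
Law of sines gives q = p·sin Q/sin P ≈ 20.056.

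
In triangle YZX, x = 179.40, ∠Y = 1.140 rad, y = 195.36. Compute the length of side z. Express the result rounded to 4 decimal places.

Law of sines: sin X = x·sin Y/y ≈ 0.83440.
Since y ≥ x, only the acute value applies: ∠X ≈ 0.987 rad.
Then ∠Z = π − ∠Y − ∠X ≈ 1.015 rad.
Law of sines gives z = y·sin Z/sin Y ≈ 182.59.

182.5902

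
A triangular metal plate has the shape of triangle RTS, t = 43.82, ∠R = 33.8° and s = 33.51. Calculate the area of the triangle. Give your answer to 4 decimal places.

Area = ½·t·s·sin R ≈ 408.43.

408.4345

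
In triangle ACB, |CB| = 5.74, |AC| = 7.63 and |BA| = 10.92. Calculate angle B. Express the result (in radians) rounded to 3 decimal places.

By the law of cosines, cos B = (|CB|² + |BA|² − |AC|²) / (2·|CB|·|BA|) ≈ 0.74965, so ∠B ≈ 0.7233 rad.

0.723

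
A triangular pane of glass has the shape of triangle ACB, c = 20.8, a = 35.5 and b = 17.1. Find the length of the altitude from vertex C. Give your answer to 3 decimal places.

Semiperimeter s = (35.5 + 20.8 + 17.1)/2 = 36.7.
Heron's formula: area = √(36.7·1.2·15.9·19.6) ≈ 117.15.
The altitude from C has length 2·area/c ≈ 11.265.

h_C ≈ 11.265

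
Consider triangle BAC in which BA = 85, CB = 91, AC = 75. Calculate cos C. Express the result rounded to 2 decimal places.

By the law of cosines, cos C = (AC² + CB² − BA²) / (2·AC·CB) ≈ 0.48945, so ∠C ≈ 60.70°.

0.49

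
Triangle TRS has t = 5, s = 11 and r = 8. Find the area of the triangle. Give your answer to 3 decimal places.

18.330

Semiperimeter p = (5 + 8 + 11)/2 = 12.
Heron's formula: area = √(12·7·4·1) ≈ 18.33.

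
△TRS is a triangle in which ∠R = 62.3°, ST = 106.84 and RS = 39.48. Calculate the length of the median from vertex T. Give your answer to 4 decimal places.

111.5141

Law of sines: sin T = RS·sin R/ST ≈ 0.32717.
Since ST ≥ RS, only the acute value applies: ∠T ≈ 19.10°.
Then ∠S = 180° − ∠R − ∠T ≈ 98.60°.
Law of sines gives TR = ST·sin S/sin R ≈ 119.31.
Median from T: ½√(2·ST² + 2·TR² − RS²) ≈ 111.51.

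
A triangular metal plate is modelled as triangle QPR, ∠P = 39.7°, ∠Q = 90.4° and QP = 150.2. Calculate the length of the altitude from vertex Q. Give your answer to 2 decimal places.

95.94

The third angle is ∠R = 180° − ∠Q − ∠P = 49.90°.
Law of sines: PR = QP·sin Q/sin R ≈ 196.36.
Law of sines: RQ = QP·sin P/sin R ≈ 125.43.
Area = ½·QP·PR·sin P ≈ 9419.4.
The altitude from Q has length 2·area/PR ≈ 95.943.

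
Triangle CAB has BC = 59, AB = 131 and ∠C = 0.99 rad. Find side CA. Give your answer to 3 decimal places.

153.732

Law of sines: sin A = BC·sin C/AB ≈ 0.37653.
Since AB ≥ BC, only the acute value applies: ∠A ≈ 0.386 rad.
Then ∠B = π − ∠C − ∠A ≈ 1.766 rad.
Law of sines gives CA = AB·sin B/sin C ≈ 153.73.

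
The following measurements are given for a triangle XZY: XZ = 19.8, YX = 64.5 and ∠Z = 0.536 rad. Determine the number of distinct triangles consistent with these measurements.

XZ·sin Z = 19.8·sin(0.536 rad) ≈ 10.11.
Since YX ≥ XZ, exactly one triangle exists.

1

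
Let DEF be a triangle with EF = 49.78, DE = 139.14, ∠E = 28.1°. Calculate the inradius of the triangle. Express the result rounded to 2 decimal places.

r ≈ 11.37

By the law of cosines, FD² = DE² + EF² − 2·DE·EF·cos E = 9618.1, so FD ≈ 98.072.
Area = ½·DE·EF·sin E ≈ 1631.2.
Semiperimeter s = (49.78+98.072+139.14)/2 = 143.5.
Inradius = area/s = 1631.2/143.5 ≈ 11.368.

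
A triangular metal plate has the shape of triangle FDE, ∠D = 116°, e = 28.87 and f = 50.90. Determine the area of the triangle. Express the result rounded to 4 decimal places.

area ≈ 660.3813

Area = ½·e·f·sin D ≈ 660.38.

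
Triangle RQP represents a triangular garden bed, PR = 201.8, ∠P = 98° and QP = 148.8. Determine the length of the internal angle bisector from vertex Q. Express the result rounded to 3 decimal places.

By the law of cosines, RQ² = QP² + PR² − 2·QP·PR·cos P = 71223, so RQ ≈ 266.88.
Law of cosines again: cos Q = (RQ² + QP² − PR²)/(2·RQ·QP) ≈ 0.66280, so ∠Q ≈ 48.49°.
The bisector from Q has length 2·RQ·QP·cos(∠Q/2)/(RQ+QP) ≈ 174.22.

t_Q ≈ 174.218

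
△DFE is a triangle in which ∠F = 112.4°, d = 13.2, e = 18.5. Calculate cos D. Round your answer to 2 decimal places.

By the law of cosines, f² = e² + d² − 2·e·d·cos F = 702.6, so f ≈ 26.507.
Law of cosines again: cos D = (f² + e² − d²)/(2·f·e) ≈ 0.88771, so ∠D ≈ 27.41°.

0.89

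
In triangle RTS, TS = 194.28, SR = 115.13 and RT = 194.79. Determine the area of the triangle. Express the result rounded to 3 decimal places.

10696.788

Semiperimeter s = (194.28 + 115.13 + 194.79)/2 = 252.1.
Heron's formula: area = √(252.1·57.82·136.97·57.31) ≈ 10697.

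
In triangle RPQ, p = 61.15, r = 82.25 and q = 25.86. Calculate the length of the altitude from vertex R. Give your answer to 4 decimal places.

12.8195

Semiperimeter s = (82.25 + 61.15 + 25.86)/2 = 84.63.
Heron's formula: area = √(84.63·2.38·23.48·58.77) ≈ 527.2.
The altitude from R has length 2·area/r ≈ 12.82.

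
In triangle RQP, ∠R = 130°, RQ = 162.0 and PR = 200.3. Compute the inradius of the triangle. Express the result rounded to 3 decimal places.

r ≈ 35.970

By the law of cosines, QP² = PR² + RQ² − 2·PR·RQ·cos R = 1.0808e+05, so QP ≈ 328.75.
Area = ½·PR·RQ·sin R ≈ 12429.
Semiperimeter s = (328.75+200.3+162)/2 = 345.53.
Inradius = area/s = 12429/345.53 ≈ 35.97.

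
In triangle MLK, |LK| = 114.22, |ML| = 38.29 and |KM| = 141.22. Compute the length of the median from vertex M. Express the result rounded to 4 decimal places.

m_M ≈ 86.2731

Median from M: ½√(2·|KM|² + 2·|ML|² − |LK|²) ≈ 86.273.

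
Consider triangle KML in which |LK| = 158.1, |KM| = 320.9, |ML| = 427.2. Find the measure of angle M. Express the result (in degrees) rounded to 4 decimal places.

By the law of cosines, cos M = (|KM|² + |ML|² − |LK|²) / (2·|KM|·|ML|) ≈ 0.95005, so ∠M ≈ 18.19°.

∠M ≈ 18.1862°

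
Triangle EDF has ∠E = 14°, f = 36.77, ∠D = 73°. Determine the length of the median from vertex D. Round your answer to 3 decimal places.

The third angle is ∠F = 180° − ∠E − ∠D = 93.00°.
Law of sines: e = f·sin E/sin F ≈ 8.9077.
Law of sines: d = f·sin D/sin F ≈ 35.212.
Median from D: ½√(2·f² + 2·e² − d²) ≈ 20.143.

20.143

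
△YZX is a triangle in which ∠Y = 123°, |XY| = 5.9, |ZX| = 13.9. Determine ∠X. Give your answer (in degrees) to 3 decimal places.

∠X ≈ 36.146°

Law of sines: sin Z = |XY|·sin Y/|ZX| ≈ 0.35598.
Since |ZX| ≥ |XY|, only the acute value applies: ∠Z ≈ 20.85°.
Then ∠X = 180° − ∠Y − ∠Z ≈ 36.15°.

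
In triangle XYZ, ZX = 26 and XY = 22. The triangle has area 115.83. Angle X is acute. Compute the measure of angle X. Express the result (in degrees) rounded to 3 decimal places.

From area = ½·ZX·XY·sin X, we get sin X = 2·area/(ZX·XY) ≈ 0.40500.
Taking the acute solution, ∠X ≈ 23.89°.

23.891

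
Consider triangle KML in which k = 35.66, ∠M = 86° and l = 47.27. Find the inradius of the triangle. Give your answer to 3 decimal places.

By the law of cosines, m² = l² + k² − 2·l·k·cos M = 3270.9, so m ≈ 57.192.
Area = ½·l·k·sin M ≈ 840.77.
Semiperimeter s = (35.66+57.192+47.27)/2 = 70.061.
Inradius = area/s = 840.77/70.061 ≈ 12.001.

12.001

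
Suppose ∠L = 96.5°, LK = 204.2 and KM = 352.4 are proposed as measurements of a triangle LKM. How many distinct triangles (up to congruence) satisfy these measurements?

LK·sin L = 204.2·sin(96.5°) ≈ 202.9.
Since ∠L is not acute, a triangle exists only if KM > LK; here KM > LK, so there is exactly one triangle.

1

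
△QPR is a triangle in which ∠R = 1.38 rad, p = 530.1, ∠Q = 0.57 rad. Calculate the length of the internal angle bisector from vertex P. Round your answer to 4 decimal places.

The third angle is ∠P = π − ∠R − ∠Q = 1.192 rad.
Law of sines: q = p·sin Q/sin P ≈ 307.93.
Law of sines: r = p·sin R/sin P ≈ 560.28.
The bisector from P has length 2·r·q·cos(∠P/2)/(r+q) ≈ 328.96.

328.9588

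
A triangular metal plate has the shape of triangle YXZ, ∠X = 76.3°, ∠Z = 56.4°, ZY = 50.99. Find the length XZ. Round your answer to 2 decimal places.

38.57

The third angle is ∠Y = 180° − ∠X − ∠Z = 47.30°.
Law of sines: XZ = ZY·sin Y/sin X ≈ 38.571.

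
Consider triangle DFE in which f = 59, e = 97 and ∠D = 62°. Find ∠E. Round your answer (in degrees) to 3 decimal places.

∠E ≈ 81.068°

By the law of cosines, d² = f² + e² − 2·f·e·cos D = 7516.4, so d ≈ 86.697.
Law of cosines again: cos E = (d² + f² − e²)/(2·d·f) ≈ 0.15527, so ∠E ≈ 81.07°.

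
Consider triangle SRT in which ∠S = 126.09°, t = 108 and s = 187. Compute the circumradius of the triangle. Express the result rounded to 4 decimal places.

Law of sines: sin T = t·sin S/s ≈ 0.46671.
Since s ≥ t, only the acute value applies: ∠T ≈ 27.82°.
Then ∠R = 180° − ∠S − ∠T ≈ 26.09°.
Law of sines gives r = s·sin R/sin S ≈ 101.77.
Circumradius = s/(2 sin S) ≈ 115.7.

115.7045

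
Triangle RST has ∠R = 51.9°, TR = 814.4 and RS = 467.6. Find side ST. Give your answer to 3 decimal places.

By the law of cosines, ST² = TR² + RS² − 2·TR·RS·cos R = 4.1195e+05, so ST ≈ 641.83.

641.830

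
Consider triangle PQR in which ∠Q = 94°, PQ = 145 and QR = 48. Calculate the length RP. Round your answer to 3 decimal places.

By the law of cosines, RP² = PQ² + QR² − 2·PQ·QR·cos Q = 24300, so RP ≈ 155.88.

155.885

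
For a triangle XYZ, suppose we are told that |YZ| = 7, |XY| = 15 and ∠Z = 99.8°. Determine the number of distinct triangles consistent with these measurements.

|YZ|·sin Z = 7·sin(99.8°) ≈ 6.898.
Since ∠Z is not acute, a triangle exists only if |XY| > |YZ|; here |XY| > |YZ|, so there is exactly one triangle.

1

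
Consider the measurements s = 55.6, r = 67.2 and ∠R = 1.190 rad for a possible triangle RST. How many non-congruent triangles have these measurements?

s·sin R = 55.6·sin(1.190 rad) ≈ 51.62.
Since r ≥ s, exactly one triangle exists.

1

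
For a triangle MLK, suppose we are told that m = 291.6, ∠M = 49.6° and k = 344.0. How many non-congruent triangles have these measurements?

k·sin M = 344.0·sin(49.6°) ≈ 262.
Since k sin M < m < k (262 < 291.6 < 344.0), two triangles exist.

2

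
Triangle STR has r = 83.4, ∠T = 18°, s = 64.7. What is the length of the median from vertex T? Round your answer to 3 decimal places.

By the law of cosines, t² = r² + s² − 2·r·s·cos T = 877.89, so t ≈ 29.629.
Median from T: ½√(2·r² + 2·s² − t²) ≈ 73.153.

73.153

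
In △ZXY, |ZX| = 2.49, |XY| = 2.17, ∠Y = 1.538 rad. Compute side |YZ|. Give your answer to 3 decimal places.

1.294

Law of sines: sin Z = |XY|·sin Y/|ZX| ≈ 0.87102.
Since |ZX| ≥ |XY|, only the acute value applies: ∠Z ≈ 1.057 rad.
Then ∠X = π − ∠Y − ∠Z ≈ 0.546 rad.
Law of sines gives |YZ| = |ZX|·sin X/sin Y ≈ 1.2944.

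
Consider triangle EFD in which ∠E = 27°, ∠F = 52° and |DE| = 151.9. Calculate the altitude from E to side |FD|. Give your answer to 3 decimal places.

The third angle is ∠D = 180° − ∠E − ∠F = 101.00°.
Law of sines: |FD| = |DE|·sin E/sin F ≈ 87.513.
Law of sines: |EF| = |DE|·sin D/sin F ≈ 189.22.
Area = ½·|DE|·|FD|·sin D ≈ 6524.5.
The altitude from E has length 2·area/|FD| ≈ 149.11.

h_E ≈ 149.109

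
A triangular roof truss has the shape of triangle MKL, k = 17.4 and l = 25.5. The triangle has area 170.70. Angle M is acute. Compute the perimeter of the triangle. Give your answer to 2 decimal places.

From area = ½·k·l·sin M, we get sin M = 2·area/(k·l) ≈ 0.76944.
Taking the acute solution, ∠M ≈ 50.30°.
Law of cosines then gives m ≈ 19.652.
Perimeter = 19.652 + 17.4 + 25.5 = 62.552.

perimeter ≈ 62.55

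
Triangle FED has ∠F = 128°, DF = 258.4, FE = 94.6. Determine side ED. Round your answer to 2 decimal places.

By the law of cosines, ED² = DF² + FE² − 2·DF·FE·cos F = 1.0582e+05, so ED ≈ 325.3.

325.30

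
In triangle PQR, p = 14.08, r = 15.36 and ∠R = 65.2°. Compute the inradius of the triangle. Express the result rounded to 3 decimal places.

4.203

Law of sines: sin P = p·sin R/r ≈ 0.83213.
Since r ≥ p, only the acute value applies: ∠P ≈ 56.32°.
Then ∠Q = 180° − ∠R − ∠P ≈ 58.48°.
Law of sines gives q = r·sin Q/sin R ≈ 14.424.
Area = ½·r·p·sin Q ≈ 92.182.
Semiperimeter s = (14.08+14.424+15.36)/2 = 21.932.
Inradius = area/s = 92.182/21.932 ≈ 4.2031.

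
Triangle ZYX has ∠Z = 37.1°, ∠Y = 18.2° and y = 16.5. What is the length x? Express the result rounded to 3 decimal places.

43.432

The third angle is ∠X = 180° − ∠Z − ∠Y = 124.70°.
Law of sines: x = y·sin X/sin Y ≈ 43.432.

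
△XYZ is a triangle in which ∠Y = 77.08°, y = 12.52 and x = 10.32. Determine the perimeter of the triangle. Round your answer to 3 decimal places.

Law of sines: sin X = x·sin Y/y ≈ 0.80341.
Since y ≥ x, only the acute value applies: ∠X ≈ 53.46°.
Then ∠Z = 180° − ∠Y − ∠X ≈ 49.46°.
Law of sines gives z = y·sin Z/sin Y ≈ 9.7621.
Semiperimeter s = (10.32+12.52+9.7621)/2 = 16.301.
Perimeter = 10.32 + 12.52 + 9.7621 = 32.602.

32.602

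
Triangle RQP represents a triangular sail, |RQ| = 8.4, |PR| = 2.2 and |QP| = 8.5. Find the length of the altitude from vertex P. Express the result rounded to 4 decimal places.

Semiperimeter s = (8.5 + 2.2 + 8.4)/2 = 9.55.
Heron's formula: area = √(9.55·1.05·7.35·1.15) ≈ 9.2064.
The altitude from P has length 2·area/|RQ| ≈ 2.192.

2.1920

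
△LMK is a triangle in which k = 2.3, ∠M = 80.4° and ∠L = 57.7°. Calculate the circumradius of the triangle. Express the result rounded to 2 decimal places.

1.72

The third angle is ∠K = 180° − ∠L − ∠M = 41.90°.
Law of sines: l = k·sin L/sin K ≈ 2.9111.
Law of sines: m = k·sin M/sin K ≈ 3.3957.
Circumradius = k/(2 sin K) ≈ 1.722.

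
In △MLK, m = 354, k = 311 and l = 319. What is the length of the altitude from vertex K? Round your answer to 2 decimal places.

h_K ≈ 296.52

Semiperimeter s = (354 + 319 + 311)/2 = 492.
Heron's formula: area = √(492·138·173·181) ≈ 46109.
The altitude from K has length 2·area/k ≈ 296.52.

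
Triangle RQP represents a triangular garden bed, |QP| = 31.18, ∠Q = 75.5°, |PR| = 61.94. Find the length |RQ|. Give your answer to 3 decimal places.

61.893

Law of sines: sin R = |QP|·sin Q/|PR| ≈ 0.48736.
Since |PR| ≥ |QP|, only the acute value applies: ∠R ≈ 29.17°.
Then ∠P = 180° − ∠Q − ∠R ≈ 75.33°.
Law of sines gives |RQ| = |PR|·sin P/sin Q ≈ 61.893.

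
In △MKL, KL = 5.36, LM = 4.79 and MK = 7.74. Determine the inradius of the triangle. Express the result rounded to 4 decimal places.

1.4166

Semiperimeter s = (5.36 + 4.79 + 7.74)/2 = 8.945.
Heron's formula: area = √(8.945·3.585·4.155·1.205) ≈ 12.671.
Inradius = area/s = 12.671/8.945 ≈ 1.4166.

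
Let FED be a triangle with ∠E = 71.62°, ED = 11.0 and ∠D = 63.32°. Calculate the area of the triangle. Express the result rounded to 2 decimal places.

The third angle is ∠F = 180° − ∠E − ∠D = 45.06°.
Law of sines: DF = ED·sin E/sin F ≈ 14.747.
Law of sines: FE = ED·sin D/sin F ≈ 13.886.
Area = ½·ED·DF·sin D ≈ 72.474.

area ≈ 72.47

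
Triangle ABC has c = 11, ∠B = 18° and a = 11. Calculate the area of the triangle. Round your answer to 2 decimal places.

area ≈ 18.70

Area = ½·c·a·sin B ≈ 18.696.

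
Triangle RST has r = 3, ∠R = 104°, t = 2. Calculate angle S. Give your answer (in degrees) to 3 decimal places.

35.694

Law of sines: sin T = t·sin R/r ≈ 0.64686.
Since r ≥ t, only the acute value applies: ∠T ≈ 40.31°.
Then ∠S = 180° − ∠R − ∠T ≈ 35.69°.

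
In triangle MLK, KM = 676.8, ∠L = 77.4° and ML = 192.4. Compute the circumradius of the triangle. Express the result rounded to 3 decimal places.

R ≈ 346.751

Law of sines: sin K = ML·sin L/KM ≈ 0.27743.
Since KM ≥ ML, only the acute value applies: ∠K ≈ 16.11°.
Then ∠M = 180° − ∠L − ∠K ≈ 86.49°.
Law of sines gives LK = KM·sin M/sin L ≈ 692.2.
Circumradius = KM/(2 sin L) ≈ 346.75.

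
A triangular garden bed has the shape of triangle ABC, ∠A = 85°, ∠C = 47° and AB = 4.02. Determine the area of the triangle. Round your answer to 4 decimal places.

area ≈ 8.1792

The third angle is ∠B = 180° − ∠C − ∠A = 48.00°.
Law of sines: BC = AB·sin A/sin C ≈ 5.4757.
Law of sines: CA = AB·sin B/sin C ≈ 4.0848.
Area = ½·AB·BC·sin B ≈ 8.1792.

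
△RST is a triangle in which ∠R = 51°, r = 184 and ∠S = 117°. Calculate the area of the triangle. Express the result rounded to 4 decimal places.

The third angle is ∠T = 180° − ∠R − ∠S = 12.00°.
Law of sines: s = r·sin S/sin R ≈ 210.96.
Law of sines: t = r·sin T/sin R ≈ 49.226.
Area = ½·r·s·sin T ≈ 4035.2.

4035.1794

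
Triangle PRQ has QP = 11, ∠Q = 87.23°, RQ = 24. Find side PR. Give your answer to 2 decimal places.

By the law of cosines, PR² = RQ² + QP² − 2·RQ·QP·cos Q = 671.48, so PR ≈ 25.913.

25.91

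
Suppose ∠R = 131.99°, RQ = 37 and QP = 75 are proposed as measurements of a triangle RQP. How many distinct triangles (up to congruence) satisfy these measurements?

1

RQ·sin R = 37·sin(131.99°) ≈ 27.5.
Since ∠R is not acute, a triangle exists only if QP > RQ; here QP > RQ, so there is exactly one triangle.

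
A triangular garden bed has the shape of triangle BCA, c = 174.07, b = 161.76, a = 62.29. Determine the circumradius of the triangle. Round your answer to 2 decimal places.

By the law of cosines, cos B = (c² + a² − b²) / (2·c·a) ≈ 0.36956, so ∠B ≈ 68.31°.
Circumradius = b/(2 sin B) ≈ 87.042.

87.04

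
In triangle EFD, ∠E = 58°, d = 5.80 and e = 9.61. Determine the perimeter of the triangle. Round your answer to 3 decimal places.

26.739

Law of sines: sin D = d·sin E/e ≈ 0.51183.
Since e ≥ d, only the acute value applies: ∠D ≈ 30.79°.
Then ∠F = 180° − ∠E − ∠D ≈ 91.21°.
Law of sines gives f = e·sin F/sin E ≈ 11.329.
Semiperimeter s = (9.61+11.329+5.8)/2 = 13.37.
Perimeter = 9.61 + 11.329 + 5.8 = 26.739.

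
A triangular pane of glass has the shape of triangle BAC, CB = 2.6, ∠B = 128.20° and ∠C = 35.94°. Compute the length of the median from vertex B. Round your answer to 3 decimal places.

m_B ≈ 2.235

The third angle is ∠A = 180° − ∠C − ∠B = 15.86°.
Law of sines: AC = CB·sin B/sin A ≈ 7.4765.
Law of sines: BA = CB·sin C/sin A ≈ 5.584.
Median from B: ½√(2·CB² + 2·BA² − AC²) ≈ 2.2352.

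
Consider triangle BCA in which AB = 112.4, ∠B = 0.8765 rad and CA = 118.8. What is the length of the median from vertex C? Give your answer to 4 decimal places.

m_C ≈ 125.2040

Law of sines: sin C = AB·sin B/CA ≈ 0.72710.
Since CA ≥ AB, only the acute value applies: ∠C ≈ 0.8141 rad.
Then ∠A = π − ∠B − ∠C ≈ 1.4510 rad.
Law of sines gives BC = CA·sin A/sin B ≈ 153.48.
Median from C: ½√(2·BC² + 2·CA² − AB²) ≈ 125.2.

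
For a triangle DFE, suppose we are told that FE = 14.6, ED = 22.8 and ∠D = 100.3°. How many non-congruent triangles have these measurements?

ED·sin D = 22.8·sin(100.3°) ≈ 22.43.
Since ∠D is not acute, a triangle exists only if FE > ED; here FE ≤ ED, so there is no triangle.

0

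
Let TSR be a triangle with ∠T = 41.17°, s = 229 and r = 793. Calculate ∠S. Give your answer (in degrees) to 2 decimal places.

By the law of cosines, t² = s² + r² − 2·s·r·cos T = 4.0789e+05, so t ≈ 638.66.
Law of cosines again: cos S = (r² + t² − s²)/(2·r·t) ≈ 0.97174, so ∠S ≈ 13.65°.

∠S ≈ 13.65°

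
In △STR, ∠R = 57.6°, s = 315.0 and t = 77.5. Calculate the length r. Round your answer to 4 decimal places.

281.1930

By the law of cosines, r² = s² + t² − 2·s·t·cos R = 79070, so r ≈ 281.19.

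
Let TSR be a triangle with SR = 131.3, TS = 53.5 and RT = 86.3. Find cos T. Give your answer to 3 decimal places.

-0.750

By the law of cosines, cos T = (RT² + TS² − SR²) / (2·RT·TS) ≈ -0.75045, so ∠T ≈ 138.63°.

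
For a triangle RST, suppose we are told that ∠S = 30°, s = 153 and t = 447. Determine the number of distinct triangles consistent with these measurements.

0

t·sin S = 447·sin(30°) ≈ 223.5.
Since s = 153 < 223.5 = t sin S, no triangle exists.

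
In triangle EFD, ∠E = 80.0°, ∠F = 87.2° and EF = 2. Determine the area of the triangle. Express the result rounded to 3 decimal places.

area ≈ 8.880

The third angle is ∠D = 180° − ∠E − ∠F = 12.80°.
Law of sines: FD = EF·sin E/sin D ≈ 8.8902.
Law of sines: DE = EF·sin F/sin D ≈ 9.0166.
Area = ½·EF·FD·sin F ≈ 8.8796.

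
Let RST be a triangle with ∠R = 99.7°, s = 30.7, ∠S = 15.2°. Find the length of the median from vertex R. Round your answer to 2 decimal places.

The third angle is ∠T = 180° − ∠R − ∠S = 65.10°.
Law of sines: r = s·sin R/sin S ≈ 115.42.
Law of sines: t = s·sin T/sin S ≈ 106.21.
Median from R: ½√(2·s² + 2·t² − r²) ≈ 52.734.

52.73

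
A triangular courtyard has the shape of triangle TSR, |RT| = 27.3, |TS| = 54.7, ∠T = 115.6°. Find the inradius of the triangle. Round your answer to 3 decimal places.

r ≈ 8.807

By the law of cosines, |SR|² = |RT|² + |TS|² − 2·|RT|·|TS|·cos T = 5027.9, so |SR| ≈ 70.907.
Area = ½·|RT|·|TS|·sin T ≈ 673.36.
Semiperimeter s = (70.907+27.3+54.7)/2 = 76.454.
Inradius = area/s = 673.36/76.454 ≈ 8.8074.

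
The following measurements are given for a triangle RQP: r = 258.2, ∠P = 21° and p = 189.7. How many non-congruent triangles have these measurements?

2

r·sin P = 258.2·sin(21°) ≈ 92.53.
Since r sin P < p < r (92.53 < 189.7 < 258.2), two triangles exist.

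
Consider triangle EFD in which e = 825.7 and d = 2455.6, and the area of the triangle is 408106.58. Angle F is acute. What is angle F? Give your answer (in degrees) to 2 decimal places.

23.74

From area = ½·d·e·sin F, we get sin F = 2·area/(d·e) ≈ 0.40255.
Taking the acute solution, ∠F ≈ 23.74°.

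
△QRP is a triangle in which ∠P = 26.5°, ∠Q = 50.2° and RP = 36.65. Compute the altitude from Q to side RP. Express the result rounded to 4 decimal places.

20.7144

The third angle is ∠R = 180° − ∠P − ∠Q = 103.30°.
Law of sines: PQ = RP·sin R/sin Q ≈ 46.424.
Law of sines: QR = RP·sin P/sin Q ≈ 21.285.
Area = ½·RP·PQ·sin P ≈ 379.59.
The altitude from Q has length 2·area/RP ≈ 20.714.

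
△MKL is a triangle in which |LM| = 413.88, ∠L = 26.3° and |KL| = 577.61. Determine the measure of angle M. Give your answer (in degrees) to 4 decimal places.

By the law of cosines, |MK|² = |KL|² + |LM|² − 2·|KL|·|LM|·cos L = 76300, so |MK| ≈ 276.22.
Law of cosines again: cos M = (|LM|² + |MK|² − |KL|²)/(2·|LM|·|MK|) ≈ -0.37629, so ∠M ≈ 112.10°.

∠M ≈ 112.1039°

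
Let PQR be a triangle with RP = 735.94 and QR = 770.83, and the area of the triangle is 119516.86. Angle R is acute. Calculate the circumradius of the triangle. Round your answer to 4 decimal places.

From area = ½·QR·RP·sin R, we get sin R = 2·area/(QR·RP) ≈ 0.42136.
Taking the acute solution, ∠R ≈ 24.92°.
Law of cosines then gives PQ ≈ 326.89.
Circumradius = PQ/(2 sin R) ≈ 387.89.

387.8917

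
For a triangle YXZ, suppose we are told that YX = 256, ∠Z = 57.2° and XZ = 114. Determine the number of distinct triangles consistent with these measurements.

1

XZ·sin Z = 114·sin(57.2°) ≈ 95.82.
Since YX ≥ XZ, exactly one triangle exists.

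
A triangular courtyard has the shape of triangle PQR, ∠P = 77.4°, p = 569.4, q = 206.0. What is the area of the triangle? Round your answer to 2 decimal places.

area ≈ 58066.66

Law of sines: sin Q = q·sin P/p ≈ 0.35307.
Since p ≥ q, only the acute value applies: ∠Q ≈ 20.68°.
Then ∠R = 180° − ∠P − ∠Q ≈ 81.92°.
Law of sines gives r = p·sin R/sin P ≈ 577.67.
Area = ½·p·q·sin R ≈ 58067.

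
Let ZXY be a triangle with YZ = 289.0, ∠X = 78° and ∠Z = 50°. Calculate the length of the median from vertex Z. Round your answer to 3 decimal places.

The third angle is ∠Y = 180° − ∠Z − ∠X = 52.00°.
Law of sines: XY = YZ·sin Z/sin X ≈ 226.33.
Law of sines: ZX = YZ·sin Y/sin X ≈ 232.82.
Median from Z: ½√(2·YZ² + 2·ZX² − XY²) ≈ 236.76.

m_Z ≈ 236.764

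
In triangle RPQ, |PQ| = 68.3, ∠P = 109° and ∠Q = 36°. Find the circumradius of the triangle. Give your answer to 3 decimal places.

59.539

The third angle is ∠R = 180° − ∠P − ∠Q = 35.00°.
Law of sines: |QR| = |PQ|·sin P/sin R ≈ 112.59.
Law of sines: |RP| = |PQ|·sin Q/sin R ≈ 69.992.
Circumradius = |PQ|/(2 sin R) ≈ 59.539.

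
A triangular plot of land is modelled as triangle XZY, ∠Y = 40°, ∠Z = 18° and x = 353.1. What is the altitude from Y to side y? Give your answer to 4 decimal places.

h_Y ≈ 109.1139

The third angle is ∠X = 180° − ∠Z − ∠Y = 122.00°.
Law of sines: z = x·sin Z/sin X ≈ 128.66.
Law of sines: y = x·sin Y/sin X ≈ 267.64.
Area = ½·x·z·sin Y ≈ 14601.
The altitude from Y has length 2·area/y ≈ 109.11.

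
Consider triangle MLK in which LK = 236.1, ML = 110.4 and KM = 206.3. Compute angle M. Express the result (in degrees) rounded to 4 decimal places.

By the law of cosines, cos M = (KM² + ML² − LK²) / (2·KM·ML) ≈ -0.02185, so ∠M ≈ 91.25°.

91.2521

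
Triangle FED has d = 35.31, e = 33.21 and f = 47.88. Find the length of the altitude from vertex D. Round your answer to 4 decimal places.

h_D ≈ 33.2001

Semiperimeter s = (47.88 + 33.21 + 35.31)/2 = 58.2.
Heron's formula: area = √(58.2·10.32·24.99·22.89) ≈ 586.15.
The altitude from D has length 2·area/d ≈ 33.2.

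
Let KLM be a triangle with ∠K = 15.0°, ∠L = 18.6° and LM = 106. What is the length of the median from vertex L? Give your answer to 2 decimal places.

The third angle is ∠M = 180° − ∠K − ∠L = 146.40°.
Law of sines: MK = LM·sin L/sin K ≈ 130.63.
Law of sines: KL = LM·sin M/sin K ≈ 226.64.
Median from L: ½√(2·KL² + 2·LM² − MK²) ≈ 164.42.

164.42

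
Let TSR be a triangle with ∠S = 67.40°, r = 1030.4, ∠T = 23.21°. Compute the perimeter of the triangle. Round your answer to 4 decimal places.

The third angle is ∠R = 180° − ∠T − ∠S = 89.39°.
Law of sines: t = r·sin T/sin R ≈ 406.11.
Law of sines: s = r·sin S/sin R ≈ 951.33.
Semiperimeter p = (406.11+951.33+1030.4)/2 = 1193.9.
Perimeter = 406.11 + 951.33 + 1030.4 = 2387.8.

perimeter ≈ 2387.8358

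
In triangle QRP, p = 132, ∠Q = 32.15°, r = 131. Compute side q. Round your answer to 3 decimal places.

By the law of cosines, q² = r² + p² − 2·r·p·cos Q = 5304.2, so q ≈ 72.83.

72.830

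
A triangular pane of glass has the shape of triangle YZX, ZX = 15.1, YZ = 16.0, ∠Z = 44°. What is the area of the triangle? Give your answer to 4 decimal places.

Area = ½·YZ·ZX·sin Z ≈ 83.915.

83.9147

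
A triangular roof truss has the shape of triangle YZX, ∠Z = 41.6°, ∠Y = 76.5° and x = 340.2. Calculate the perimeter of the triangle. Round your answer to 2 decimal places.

perimeter ≈ 971.25

The third angle is ∠X = 180° − ∠Y − ∠Z = 61.90°.
Law of sines: y = x·sin Y/sin X ≈ 375.
Law of sines: z = x·sin Z/sin X ≈ 256.05.
Semiperimeter s = (375+256.05+340.2)/2 = 485.63.
Perimeter = 375 + 256.05 + 340.2 = 971.25.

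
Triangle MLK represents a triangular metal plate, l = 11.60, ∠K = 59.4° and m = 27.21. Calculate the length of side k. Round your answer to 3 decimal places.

By the law of cosines, k² = m² + l² − 2·m·l·cos K = 553.6, so k ≈ 23.529.

23.529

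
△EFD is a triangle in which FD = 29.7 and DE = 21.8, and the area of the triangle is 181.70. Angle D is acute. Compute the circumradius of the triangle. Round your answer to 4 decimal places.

15.0552

From area = ½·FD·DE·sin D, we get sin D = 2·area/(FD·DE) ≈ 0.56127.
Taking the acute solution, ∠D ≈ 34.14°.
Law of cosines then gives EF ≈ 16.9.
Circumradius = EF/(2 sin D) ≈ 15.055.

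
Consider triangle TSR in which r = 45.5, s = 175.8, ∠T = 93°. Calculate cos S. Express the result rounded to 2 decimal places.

cos S ≈ 0.30

By the law of cosines, t² = s² + r² − 2·s·r·cos T = 33813, so t ≈ 183.88.
Law of cosines again: cos S = (r² + t² − s²)/(2·r·t) ≈ 0.29747, so ∠S ≈ 72.69°.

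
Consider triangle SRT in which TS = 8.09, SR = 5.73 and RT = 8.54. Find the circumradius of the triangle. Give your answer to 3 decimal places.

By the law of cosines, cos S = (TS² + SR² − RT²) / (2·TS·SR) ≈ 0.27342, so ∠S ≈ 74.13°.
Circumradius = RT/(2 sin S) ≈ 4.4392.

4.439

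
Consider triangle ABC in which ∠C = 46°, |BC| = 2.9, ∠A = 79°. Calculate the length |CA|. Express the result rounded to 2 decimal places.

The third angle is ∠B = 180° − ∠C − ∠A = 55.00°.
Law of sines: |CA| = |BC|·sin B/sin A ≈ 2.42.

2.42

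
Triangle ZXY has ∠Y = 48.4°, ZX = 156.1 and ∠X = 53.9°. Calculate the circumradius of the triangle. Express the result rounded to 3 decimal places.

R ≈ 104.373

The third angle is ∠Z = 180° − ∠X − ∠Y = 77.70°.
Law of sines: XY = ZX·sin Z/sin Y ≈ 203.95.
Law of sines: YZ = ZX·sin X/sin Y ≈ 168.66.
Circumradius = ZX/(2 sin Y) ≈ 104.37.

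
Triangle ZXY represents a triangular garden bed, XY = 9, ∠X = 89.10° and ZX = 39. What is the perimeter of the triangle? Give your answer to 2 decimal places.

By the law of cosines, YZ² = ZX² + XY² − 2·ZX·XY·cos X = 1591, so YZ ≈ 39.887.
Semiperimeter s = (9+39.887+39)/2 = 43.944.
Perimeter = 9 + 39.887 + 39 = 87.887.

87.89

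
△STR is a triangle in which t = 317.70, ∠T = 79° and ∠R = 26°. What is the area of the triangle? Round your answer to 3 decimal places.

The third angle is ∠S = 180° − ∠T − ∠R = 75.00°.
Law of sines: s = t·sin S/sin T ≈ 312.62.
Law of sines: r = t·sin R/sin T ≈ 141.88.
Area = ½·t·s·sin R ≈ 21769.

area ≈ 21769.257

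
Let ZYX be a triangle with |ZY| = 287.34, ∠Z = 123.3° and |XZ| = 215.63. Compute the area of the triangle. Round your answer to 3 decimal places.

Area = ½·|XZ|·|ZY|·sin Z ≈ 25893.

area ≈ 25892.946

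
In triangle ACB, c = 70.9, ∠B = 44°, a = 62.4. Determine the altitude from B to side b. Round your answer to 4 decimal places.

60.7930

By the law of cosines, b² = a² + c² − 2·a·c·cos B = 2555.6, so b ≈ 50.553.
Area = ½·a·c·sin B ≈ 1536.6.
The altitude from B has length 2·area/b ≈ 60.793.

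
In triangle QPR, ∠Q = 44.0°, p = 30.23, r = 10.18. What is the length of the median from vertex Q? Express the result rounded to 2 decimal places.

By the law of cosines, q² = p² + r² − 2·p·r·cos Q = 574.74, so q ≈ 23.974.
Median from Q: ½√(2·p² + 2·r² − q²) ≈ 19.106.

19.11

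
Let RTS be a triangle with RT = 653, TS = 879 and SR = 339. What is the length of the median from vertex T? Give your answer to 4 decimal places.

755.5096

Median from T: ½√(2·RT² + 2·TS² − SR²) ≈ 755.51.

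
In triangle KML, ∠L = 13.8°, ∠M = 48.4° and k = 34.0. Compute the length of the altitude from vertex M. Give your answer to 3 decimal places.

8.110

The third angle is ∠K = 180° − ∠M − ∠L = 117.80°.
Law of sines: m = k·sin M/sin K ≈ 28.743.
Law of sines: l = k·sin L/sin K ≈ 9.1683.
Area = ½·k·m·sin L ≈ 116.55.
The altitude from M has length 2·area/m ≈ 8.1101.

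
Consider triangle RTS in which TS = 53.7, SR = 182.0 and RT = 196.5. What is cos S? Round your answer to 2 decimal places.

cos S ≈ -0.13

By the law of cosines, cos S = (TS² + SR² − RT²) / (2·TS·SR) ≈ -0.13325, so ∠S ≈ 97.66°.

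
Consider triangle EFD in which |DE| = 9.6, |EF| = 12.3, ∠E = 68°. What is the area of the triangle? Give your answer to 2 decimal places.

Area = ½·|DE|·|EF|·sin E ≈ 54.741.

area ≈ 54.74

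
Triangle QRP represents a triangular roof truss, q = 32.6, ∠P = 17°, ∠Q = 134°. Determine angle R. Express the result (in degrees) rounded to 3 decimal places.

The third angle is ∠R = 180° − ∠P − ∠Q = 29.00°.

∠R ≈ 29.000°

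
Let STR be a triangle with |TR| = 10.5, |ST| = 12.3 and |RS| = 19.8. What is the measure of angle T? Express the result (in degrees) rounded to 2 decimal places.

By the law of cosines, cos T = (|ST|² + |TR|² − |RS|²) / (2·|ST|·|TR|) ≈ -0.50523, so ∠T ≈ 120.35°.

120.35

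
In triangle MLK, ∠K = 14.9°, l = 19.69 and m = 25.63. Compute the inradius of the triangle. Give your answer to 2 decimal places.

2.42

By the law of cosines, k² = m² + l² − 2·m·l·cos K = 69.221, so k ≈ 8.3199.
Area = ½·m·l·sin K ≈ 64.882.
Semiperimeter s = (25.63+19.69+8.3199)/2 = 26.82.
Inradius = area/s = 64.882/26.82 ≈ 2.4192.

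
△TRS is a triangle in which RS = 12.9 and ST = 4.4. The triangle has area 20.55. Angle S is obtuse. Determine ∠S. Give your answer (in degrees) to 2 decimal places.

133.61

From area = ½·RS·ST·sin S, we get sin S = 2·area/(RS·ST) ≈ 0.72410.
Taking the obtuse solution, ∠S ≈ 133.61°.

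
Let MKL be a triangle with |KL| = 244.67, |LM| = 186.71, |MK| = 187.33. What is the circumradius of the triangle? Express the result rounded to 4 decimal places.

R ≈ 123.6277

By the law of cosines, cos M = (|LM|² + |MK|² − |KL|²) / (2·|LM|·|MK|) ≈ 0.14424, so ∠M ≈ 1.4261 rad.
Circumradius = |KL|/(2 sin M) ≈ 123.63.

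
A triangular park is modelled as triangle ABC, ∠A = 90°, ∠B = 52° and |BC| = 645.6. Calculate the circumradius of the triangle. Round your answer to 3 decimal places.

The third angle is ∠C = 180° − ∠A − ∠B = 38.00°.
Law of sines: |CA| = |BC|·sin B/sin A ≈ 508.74.
Law of sines: |AB| = |BC|·sin C/sin A ≈ 397.47.
Circumradius = |BC|/(2 sin A) ≈ 322.8.

R ≈ 322.800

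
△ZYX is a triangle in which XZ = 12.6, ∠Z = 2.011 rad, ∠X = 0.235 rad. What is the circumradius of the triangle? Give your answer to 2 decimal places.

The third angle is ∠Y = π − ∠X − ∠Z = 0.896 rad.
Law of sines: YX = XZ·sin Z/sin Y ≈ 14.603.
Law of sines: ZY = XZ·sin X/sin Y ≈ 3.7585.
Circumradius = XZ/(2 sin Y) ≈ 8.0709.

8.07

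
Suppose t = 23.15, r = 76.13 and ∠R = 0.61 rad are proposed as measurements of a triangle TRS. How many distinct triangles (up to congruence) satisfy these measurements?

1

t·sin R = 23.15·sin(0.61 rad) ≈ 13.26.
Since r ≥ t, exactly one triangle exists.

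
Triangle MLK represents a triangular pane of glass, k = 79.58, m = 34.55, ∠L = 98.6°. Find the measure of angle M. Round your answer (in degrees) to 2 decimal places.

∠M ≈ 21.95°

By the law of cosines, l² = k² + m² − 2·k·m·cos L = 8349, so l ≈ 91.373.
Law of cosines again: cos M = (l² + k² − m²)/(2·l·k) ≈ 0.92748, so ∠M ≈ 21.95°.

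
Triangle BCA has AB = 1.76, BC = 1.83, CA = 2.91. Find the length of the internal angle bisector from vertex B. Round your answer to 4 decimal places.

1.0510

By the law of cosines, cos B = (AB² + BC² − CA²) / (2·AB·BC) ≈ -0.31384, so ∠B ≈ 108.29°.
The bisector from B has length 2·AB·BC·cos(∠B/2)/(AB+BC) ≈ 1.051.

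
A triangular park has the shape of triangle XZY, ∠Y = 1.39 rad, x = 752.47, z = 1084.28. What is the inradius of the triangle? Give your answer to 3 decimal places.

By the law of cosines, y² = x² + z² − 2·x·z·cos Y = 1.4485e+06, so y ≈ 1203.5.
Area = ½·x·z·sin Y ≈ 4.0129e+05.
Semiperimeter s = (752.47+1084.3+1203.5)/2 = 1520.1.
Inradius = area/s = 4.0129e+05/1520.1 ≈ 263.99.

263.986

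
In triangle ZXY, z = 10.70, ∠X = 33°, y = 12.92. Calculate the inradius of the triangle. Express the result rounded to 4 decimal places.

r ≈ 2.4559

By the law of cosines, x² = y² + z² − 2·y·z·cos X = 49.534, so x ≈ 7.038.
Area = ½·y·z·sin X ≈ 37.647.
Semiperimeter s = (10.7+7.038+12.92)/2 = 15.329.
Inradius = area/s = 37.647/15.329 ≈ 2.4559.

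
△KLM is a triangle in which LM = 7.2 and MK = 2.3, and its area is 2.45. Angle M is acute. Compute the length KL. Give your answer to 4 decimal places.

From area = ½·LM·MK·sin M, we get sin M = 2·area/(LM·MK) ≈ 0.29589.
Taking the acute solution, ∠M ≈ 17.21°.
Law of cosines then gives KL ≈ 5.0491.

5.0491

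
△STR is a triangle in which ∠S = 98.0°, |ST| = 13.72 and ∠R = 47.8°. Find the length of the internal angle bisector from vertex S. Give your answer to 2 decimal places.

7.77

The third angle is ∠T = 180° − ∠R − ∠S = 34.20°.
Law of sines: |TR| = |ST|·sin S/sin R ≈ 18.34.
Law of sines: |RS| = |ST|·sin T/sin R ≈ 10.41.
The bisector from S has length 2·|RS|·|ST|·cos(∠S/2)/(|RS|+|ST|) ≈ 7.7664.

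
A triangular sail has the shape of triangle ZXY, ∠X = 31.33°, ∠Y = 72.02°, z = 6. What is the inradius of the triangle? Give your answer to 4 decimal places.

r ≈ 1.2141

The third angle is ∠Z = 180° − ∠X − ∠Y = 76.65°.
Law of sines: x = z·sin X/sin Z ≈ 3.2064.
Law of sines: y = z·sin Y/sin Z ≈ 5.8655.
Area = ½·z·x·sin Y ≈ 9.1496.
Semiperimeter s = (6+3.2064+5.8655)/2 = 7.536.
Inradius = area/s = 9.1496/7.536 ≈ 1.2141.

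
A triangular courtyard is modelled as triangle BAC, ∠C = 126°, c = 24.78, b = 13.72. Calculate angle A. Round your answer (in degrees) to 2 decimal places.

27.39

Law of sines: sin B = b·sin C/c ≈ 0.44793.
Since c ≥ b, only the acute value applies: ∠B ≈ 26.61°.
Then ∠A = 180° − ∠C − ∠B ≈ 27.39°.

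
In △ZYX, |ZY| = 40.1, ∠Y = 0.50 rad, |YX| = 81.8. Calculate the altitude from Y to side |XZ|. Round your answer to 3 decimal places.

31.191

By the law of cosines, |XZ|² = |ZY|² + |YX|² − 2·|ZY|·|YX|·cos Y = 2542, so |XZ| ≈ 50.418.
Area = ½·|ZY|·|YX|·sin Y ≈ 786.3.
The altitude from Y has length 2·area/|XZ| ≈ 31.191.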